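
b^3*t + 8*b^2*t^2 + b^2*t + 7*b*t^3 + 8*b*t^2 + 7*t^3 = (b + t)*(b + 7*t)*(b*t + t)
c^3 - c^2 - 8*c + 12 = (c - 2)^2*(c + 3)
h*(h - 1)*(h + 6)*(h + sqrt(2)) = h^4 + sqrt(2)*h^3 + 5*h^3 - 6*h^2 + 5*sqrt(2)*h^2 - 6*sqrt(2)*h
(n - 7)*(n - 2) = n^2 - 9*n + 14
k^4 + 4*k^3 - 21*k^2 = k^2*(k - 3)*(k + 7)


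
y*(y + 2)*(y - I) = y^3 + 2*y^2 - I*y^2 - 2*I*y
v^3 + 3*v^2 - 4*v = v*(v - 1)*(v + 4)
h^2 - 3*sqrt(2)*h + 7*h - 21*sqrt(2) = (h + 7)*(h - 3*sqrt(2))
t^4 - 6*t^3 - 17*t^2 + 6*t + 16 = (t - 8)*(t - 1)*(t + 1)*(t + 2)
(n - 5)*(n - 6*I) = n^2 - 5*n - 6*I*n + 30*I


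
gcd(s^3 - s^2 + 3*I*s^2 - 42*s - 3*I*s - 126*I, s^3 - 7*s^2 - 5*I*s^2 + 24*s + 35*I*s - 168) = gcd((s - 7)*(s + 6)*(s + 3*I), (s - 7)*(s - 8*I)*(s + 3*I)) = s^2 + s*(-7 + 3*I) - 21*I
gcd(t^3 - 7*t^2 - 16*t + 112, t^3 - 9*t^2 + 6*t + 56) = t^2 - 11*t + 28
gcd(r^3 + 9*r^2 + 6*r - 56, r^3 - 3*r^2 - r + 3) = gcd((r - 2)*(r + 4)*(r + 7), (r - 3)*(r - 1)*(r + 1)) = 1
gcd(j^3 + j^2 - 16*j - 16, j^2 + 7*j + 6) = j + 1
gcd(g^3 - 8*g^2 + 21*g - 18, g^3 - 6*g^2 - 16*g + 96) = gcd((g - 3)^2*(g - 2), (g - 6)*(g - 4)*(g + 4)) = 1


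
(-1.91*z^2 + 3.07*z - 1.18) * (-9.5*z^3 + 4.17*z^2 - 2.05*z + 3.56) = 18.145*z^5 - 37.1297*z^4 + 27.9274*z^3 - 18.0137*z^2 + 13.3482*z - 4.2008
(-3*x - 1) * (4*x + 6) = -12*x^2 - 22*x - 6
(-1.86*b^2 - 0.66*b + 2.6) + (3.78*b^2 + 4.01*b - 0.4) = 1.92*b^2 + 3.35*b + 2.2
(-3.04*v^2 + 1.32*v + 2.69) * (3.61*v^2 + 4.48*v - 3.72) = -10.9744*v^4 - 8.854*v^3 + 26.9333*v^2 + 7.1408*v - 10.0068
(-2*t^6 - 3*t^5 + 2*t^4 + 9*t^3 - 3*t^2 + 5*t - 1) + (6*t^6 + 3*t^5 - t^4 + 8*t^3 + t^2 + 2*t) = 4*t^6 + t^4 + 17*t^3 - 2*t^2 + 7*t - 1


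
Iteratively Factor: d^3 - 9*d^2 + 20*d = (d)*(d^2 - 9*d + 20) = d*(d - 5)*(d - 4)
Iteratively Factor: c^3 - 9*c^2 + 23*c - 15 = (c - 3)*(c^2 - 6*c + 5) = (c - 5)*(c - 3)*(c - 1)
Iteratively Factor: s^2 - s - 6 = (s + 2)*(s - 3)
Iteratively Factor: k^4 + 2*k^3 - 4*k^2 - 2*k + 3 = (k - 1)*(k^3 + 3*k^2 - k - 3) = (k - 1)^2*(k^2 + 4*k + 3) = (k - 1)^2*(k + 3)*(k + 1)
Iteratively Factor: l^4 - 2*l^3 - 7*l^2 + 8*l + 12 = (l - 3)*(l^3 + l^2 - 4*l - 4) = (l - 3)*(l + 2)*(l^2 - l - 2) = (l - 3)*(l - 2)*(l + 2)*(l + 1)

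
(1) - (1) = 0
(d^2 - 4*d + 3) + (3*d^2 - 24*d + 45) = 4*d^2 - 28*d + 48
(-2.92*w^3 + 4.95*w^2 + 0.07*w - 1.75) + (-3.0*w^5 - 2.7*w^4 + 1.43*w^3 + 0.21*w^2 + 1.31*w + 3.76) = -3.0*w^5 - 2.7*w^4 - 1.49*w^3 + 5.16*w^2 + 1.38*w + 2.01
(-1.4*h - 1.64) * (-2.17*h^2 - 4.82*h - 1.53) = 3.038*h^3 + 10.3068*h^2 + 10.0468*h + 2.5092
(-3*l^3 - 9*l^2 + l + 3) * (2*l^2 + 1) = -6*l^5 - 18*l^4 - l^3 - 3*l^2 + l + 3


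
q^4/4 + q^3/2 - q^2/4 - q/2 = q*(q/2 + 1/2)*(q/2 + 1)*(q - 1)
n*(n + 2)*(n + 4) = n^3 + 6*n^2 + 8*n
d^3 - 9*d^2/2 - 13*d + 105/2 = (d - 5)*(d - 3)*(d + 7/2)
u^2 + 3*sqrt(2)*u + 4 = (u + sqrt(2))*(u + 2*sqrt(2))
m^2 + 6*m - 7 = (m - 1)*(m + 7)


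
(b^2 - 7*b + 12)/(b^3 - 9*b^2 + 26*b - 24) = 1/(b - 2)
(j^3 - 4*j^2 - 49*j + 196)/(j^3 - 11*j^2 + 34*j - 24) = (j^2 - 49)/(j^2 - 7*j + 6)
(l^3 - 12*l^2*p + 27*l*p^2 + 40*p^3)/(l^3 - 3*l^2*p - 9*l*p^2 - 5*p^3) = (l - 8*p)/(l + p)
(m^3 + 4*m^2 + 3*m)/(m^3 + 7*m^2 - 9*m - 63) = m*(m + 1)/(m^2 + 4*m - 21)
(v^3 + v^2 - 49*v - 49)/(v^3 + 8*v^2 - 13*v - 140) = (v^2 - 6*v - 7)/(v^2 + v - 20)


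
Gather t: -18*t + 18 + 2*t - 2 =16 - 16*t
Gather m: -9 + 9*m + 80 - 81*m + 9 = 80 - 72*m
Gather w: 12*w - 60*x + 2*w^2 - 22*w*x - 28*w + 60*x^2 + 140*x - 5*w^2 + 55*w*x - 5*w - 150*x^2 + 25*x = -3*w^2 + w*(33*x - 21) - 90*x^2 + 105*x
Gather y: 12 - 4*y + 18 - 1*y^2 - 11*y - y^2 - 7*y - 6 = -2*y^2 - 22*y + 24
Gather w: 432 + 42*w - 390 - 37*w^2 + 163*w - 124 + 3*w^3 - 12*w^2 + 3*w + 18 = 3*w^3 - 49*w^2 + 208*w - 64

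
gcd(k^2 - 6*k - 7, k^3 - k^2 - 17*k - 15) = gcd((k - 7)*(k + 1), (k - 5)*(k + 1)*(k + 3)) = k + 1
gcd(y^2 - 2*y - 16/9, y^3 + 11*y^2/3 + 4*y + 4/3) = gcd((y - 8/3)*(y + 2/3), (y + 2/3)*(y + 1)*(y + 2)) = y + 2/3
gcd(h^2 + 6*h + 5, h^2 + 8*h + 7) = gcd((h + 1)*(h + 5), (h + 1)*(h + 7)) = h + 1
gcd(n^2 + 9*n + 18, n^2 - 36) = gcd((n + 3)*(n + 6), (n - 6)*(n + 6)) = n + 6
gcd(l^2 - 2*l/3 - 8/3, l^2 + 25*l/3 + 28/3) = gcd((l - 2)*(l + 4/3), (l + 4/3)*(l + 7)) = l + 4/3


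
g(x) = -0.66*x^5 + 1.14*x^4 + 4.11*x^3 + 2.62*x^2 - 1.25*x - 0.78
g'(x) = -3.3*x^4 + 4.56*x^3 + 12.33*x^2 + 5.24*x - 1.25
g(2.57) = 58.81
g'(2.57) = 27.10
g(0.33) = -0.75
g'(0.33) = 1.95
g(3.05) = 60.85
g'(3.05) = -26.76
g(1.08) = 6.68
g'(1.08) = 20.05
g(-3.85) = 617.06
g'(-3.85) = -823.92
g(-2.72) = 99.96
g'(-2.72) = -196.67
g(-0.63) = 0.26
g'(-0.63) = -1.32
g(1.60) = 21.31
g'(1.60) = 35.75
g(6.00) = -2680.92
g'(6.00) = -2817.77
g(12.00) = -133126.50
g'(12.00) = -58711.97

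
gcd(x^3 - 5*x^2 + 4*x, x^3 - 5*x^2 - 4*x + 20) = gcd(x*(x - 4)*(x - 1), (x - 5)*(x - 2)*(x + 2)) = 1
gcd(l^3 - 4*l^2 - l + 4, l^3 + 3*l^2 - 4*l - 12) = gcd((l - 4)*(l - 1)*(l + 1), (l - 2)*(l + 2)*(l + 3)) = 1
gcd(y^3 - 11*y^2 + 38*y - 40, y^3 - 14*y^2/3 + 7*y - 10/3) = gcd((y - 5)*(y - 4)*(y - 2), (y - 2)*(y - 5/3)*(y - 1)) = y - 2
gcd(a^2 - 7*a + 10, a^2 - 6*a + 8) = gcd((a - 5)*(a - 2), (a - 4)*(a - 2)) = a - 2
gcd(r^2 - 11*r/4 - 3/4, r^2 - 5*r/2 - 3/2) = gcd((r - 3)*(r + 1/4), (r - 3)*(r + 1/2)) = r - 3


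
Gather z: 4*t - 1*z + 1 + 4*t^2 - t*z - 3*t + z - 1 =4*t^2 - t*z + t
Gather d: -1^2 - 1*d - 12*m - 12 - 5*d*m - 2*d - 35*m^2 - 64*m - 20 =d*(-5*m - 3) - 35*m^2 - 76*m - 33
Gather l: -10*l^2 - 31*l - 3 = -10*l^2 - 31*l - 3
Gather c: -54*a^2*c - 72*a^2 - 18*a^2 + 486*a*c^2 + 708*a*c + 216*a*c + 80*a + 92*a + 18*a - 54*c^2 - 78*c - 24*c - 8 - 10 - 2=-90*a^2 + 190*a + c^2*(486*a - 54) + c*(-54*a^2 + 924*a - 102) - 20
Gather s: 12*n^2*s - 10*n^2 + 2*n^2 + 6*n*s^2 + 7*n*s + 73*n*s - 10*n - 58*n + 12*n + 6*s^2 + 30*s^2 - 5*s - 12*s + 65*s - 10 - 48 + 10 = -8*n^2 - 56*n + s^2*(6*n + 36) + s*(12*n^2 + 80*n + 48) - 48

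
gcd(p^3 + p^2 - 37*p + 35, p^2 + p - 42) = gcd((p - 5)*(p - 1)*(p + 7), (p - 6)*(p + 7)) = p + 7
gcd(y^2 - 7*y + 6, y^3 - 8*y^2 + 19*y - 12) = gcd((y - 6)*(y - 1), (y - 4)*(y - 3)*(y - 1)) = y - 1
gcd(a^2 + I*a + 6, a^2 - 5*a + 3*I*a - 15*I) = a + 3*I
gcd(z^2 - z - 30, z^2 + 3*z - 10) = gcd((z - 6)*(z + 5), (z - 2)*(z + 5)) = z + 5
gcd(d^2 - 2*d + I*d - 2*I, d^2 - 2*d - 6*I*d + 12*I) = d - 2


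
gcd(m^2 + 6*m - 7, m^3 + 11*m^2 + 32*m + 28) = m + 7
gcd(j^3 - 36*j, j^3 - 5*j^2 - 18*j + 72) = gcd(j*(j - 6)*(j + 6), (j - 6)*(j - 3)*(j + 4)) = j - 6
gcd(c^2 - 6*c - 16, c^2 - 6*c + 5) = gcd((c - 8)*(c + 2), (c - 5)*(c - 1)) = 1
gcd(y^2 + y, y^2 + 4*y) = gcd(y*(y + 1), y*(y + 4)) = y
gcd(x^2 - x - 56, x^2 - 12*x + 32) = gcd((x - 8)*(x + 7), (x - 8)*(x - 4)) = x - 8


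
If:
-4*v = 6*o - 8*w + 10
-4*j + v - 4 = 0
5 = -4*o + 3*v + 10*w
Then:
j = -7*w/34 - 73/68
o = 32*w/17 - 25/17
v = -14*w/17 - 5/17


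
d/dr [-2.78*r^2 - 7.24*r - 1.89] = -5.56*r - 7.24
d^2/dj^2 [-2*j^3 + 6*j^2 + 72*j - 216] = 12 - 12*j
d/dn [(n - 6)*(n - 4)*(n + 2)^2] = 4*n^3 - 18*n^2 - 24*n + 56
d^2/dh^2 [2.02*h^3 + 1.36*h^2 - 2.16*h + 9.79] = 12.12*h + 2.72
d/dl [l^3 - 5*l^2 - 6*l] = 3*l^2 - 10*l - 6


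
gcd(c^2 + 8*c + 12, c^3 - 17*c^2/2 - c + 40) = c + 2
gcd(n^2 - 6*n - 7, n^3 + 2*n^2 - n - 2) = n + 1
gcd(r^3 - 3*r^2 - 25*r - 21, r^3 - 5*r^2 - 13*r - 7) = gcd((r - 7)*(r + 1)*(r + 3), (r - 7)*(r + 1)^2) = r^2 - 6*r - 7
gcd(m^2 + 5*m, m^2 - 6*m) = m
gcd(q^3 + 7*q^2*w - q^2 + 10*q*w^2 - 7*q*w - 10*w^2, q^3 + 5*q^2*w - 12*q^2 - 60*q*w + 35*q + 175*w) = q + 5*w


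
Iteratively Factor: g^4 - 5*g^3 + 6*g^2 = (g - 3)*(g^3 - 2*g^2) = g*(g - 3)*(g^2 - 2*g) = g*(g - 3)*(g - 2)*(g)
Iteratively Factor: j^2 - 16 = (j + 4)*(j - 4)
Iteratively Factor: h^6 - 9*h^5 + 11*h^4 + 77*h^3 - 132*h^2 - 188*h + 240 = (h - 4)*(h^5 - 5*h^4 - 9*h^3 + 41*h^2 + 32*h - 60) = (h - 4)*(h - 3)*(h^4 - 2*h^3 - 15*h^2 - 4*h + 20) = (h - 4)*(h - 3)*(h - 1)*(h^3 - h^2 - 16*h - 20) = (h - 5)*(h - 4)*(h - 3)*(h - 1)*(h^2 + 4*h + 4) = (h - 5)*(h - 4)*(h - 3)*(h - 1)*(h + 2)*(h + 2)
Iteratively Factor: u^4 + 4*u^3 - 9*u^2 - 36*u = (u + 3)*(u^3 + u^2 - 12*u) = (u - 3)*(u + 3)*(u^2 + 4*u) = (u - 3)*(u + 3)*(u + 4)*(u)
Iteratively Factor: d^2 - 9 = (d - 3)*(d + 3)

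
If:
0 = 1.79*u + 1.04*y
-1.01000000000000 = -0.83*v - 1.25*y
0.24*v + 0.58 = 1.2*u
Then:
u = 1.51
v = 5.13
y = -2.60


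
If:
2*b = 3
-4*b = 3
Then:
No Solution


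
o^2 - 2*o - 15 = (o - 5)*(o + 3)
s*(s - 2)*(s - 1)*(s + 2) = s^4 - s^3 - 4*s^2 + 4*s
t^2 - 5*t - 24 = (t - 8)*(t + 3)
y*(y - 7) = y^2 - 7*y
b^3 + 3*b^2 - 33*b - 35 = (b - 5)*(b + 1)*(b + 7)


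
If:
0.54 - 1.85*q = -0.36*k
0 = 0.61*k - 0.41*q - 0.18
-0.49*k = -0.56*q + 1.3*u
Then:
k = 0.57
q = 0.40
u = -0.04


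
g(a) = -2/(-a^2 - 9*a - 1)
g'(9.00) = 0.00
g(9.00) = 0.01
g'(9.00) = 0.00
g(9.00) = 0.01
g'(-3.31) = -0.01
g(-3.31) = -0.11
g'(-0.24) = -14.02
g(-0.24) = -1.81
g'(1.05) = -0.17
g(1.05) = 0.17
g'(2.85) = -0.02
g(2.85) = 0.06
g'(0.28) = -1.48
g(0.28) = 0.56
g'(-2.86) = -0.02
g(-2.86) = -0.12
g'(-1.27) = -0.17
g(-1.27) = -0.23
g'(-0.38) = -3.18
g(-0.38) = -0.88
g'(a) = -2*(2*a + 9)/(-a^2 - 9*a - 1)^2 = 2*(-2*a - 9)/(a^2 + 9*a + 1)^2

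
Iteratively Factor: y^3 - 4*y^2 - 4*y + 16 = (y - 4)*(y^2 - 4) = (y - 4)*(y - 2)*(y + 2)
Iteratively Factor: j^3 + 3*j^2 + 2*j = (j + 1)*(j^2 + 2*j) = (j + 1)*(j + 2)*(j)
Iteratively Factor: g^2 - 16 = (g + 4)*(g - 4)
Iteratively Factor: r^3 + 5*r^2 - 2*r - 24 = (r + 3)*(r^2 + 2*r - 8) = (r + 3)*(r + 4)*(r - 2)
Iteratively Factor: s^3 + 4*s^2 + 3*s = (s + 1)*(s^2 + 3*s) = s*(s + 1)*(s + 3)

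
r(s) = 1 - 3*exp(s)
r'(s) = -3*exp(s)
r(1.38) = -10.92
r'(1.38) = -11.92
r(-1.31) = 0.19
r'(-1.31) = -0.81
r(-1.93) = 0.56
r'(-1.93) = -0.44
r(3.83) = -137.19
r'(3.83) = -138.19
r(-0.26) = -1.31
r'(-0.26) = -2.31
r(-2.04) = 0.61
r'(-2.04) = -0.39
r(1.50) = -12.45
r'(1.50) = -13.45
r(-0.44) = -0.93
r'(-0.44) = -1.93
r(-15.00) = 1.00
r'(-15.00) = 0.00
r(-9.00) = 1.00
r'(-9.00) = 0.00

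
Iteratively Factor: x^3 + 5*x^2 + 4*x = (x)*(x^2 + 5*x + 4) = x*(x + 4)*(x + 1)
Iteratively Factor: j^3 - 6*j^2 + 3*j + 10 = (j - 2)*(j^2 - 4*j - 5) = (j - 5)*(j - 2)*(j + 1)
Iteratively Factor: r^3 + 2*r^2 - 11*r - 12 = (r + 4)*(r^2 - 2*r - 3) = (r - 3)*(r + 4)*(r + 1)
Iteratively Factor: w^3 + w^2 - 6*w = (w)*(w^2 + w - 6) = w*(w + 3)*(w - 2)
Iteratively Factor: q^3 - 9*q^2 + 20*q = (q - 4)*(q^2 - 5*q) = (q - 5)*(q - 4)*(q)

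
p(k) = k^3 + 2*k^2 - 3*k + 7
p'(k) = 3*k^2 + 4*k - 3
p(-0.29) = 8.01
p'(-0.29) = -3.91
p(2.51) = 27.88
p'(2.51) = 25.94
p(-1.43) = 12.46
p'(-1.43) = -2.59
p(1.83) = 14.34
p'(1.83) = 14.37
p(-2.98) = 7.24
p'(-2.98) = 11.72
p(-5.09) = -57.79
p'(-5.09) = 54.36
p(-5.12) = -59.43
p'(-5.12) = 55.16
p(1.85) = 14.63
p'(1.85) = 14.67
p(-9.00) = -533.00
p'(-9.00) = 204.00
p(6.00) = 277.00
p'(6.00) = 129.00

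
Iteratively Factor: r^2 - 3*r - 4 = (r + 1)*(r - 4)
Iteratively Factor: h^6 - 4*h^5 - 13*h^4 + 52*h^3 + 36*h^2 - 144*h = (h)*(h^5 - 4*h^4 - 13*h^3 + 52*h^2 + 36*h - 144) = h*(h - 3)*(h^4 - h^3 - 16*h^2 + 4*h + 48) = h*(h - 3)*(h + 2)*(h^3 - 3*h^2 - 10*h + 24) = h*(h - 3)*(h - 2)*(h + 2)*(h^2 - h - 12) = h*(h - 4)*(h - 3)*(h - 2)*(h + 2)*(h + 3)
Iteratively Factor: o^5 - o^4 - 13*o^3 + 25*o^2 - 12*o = (o)*(o^4 - o^3 - 13*o^2 + 25*o - 12) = o*(o - 1)*(o^3 - 13*o + 12) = o*(o - 1)^2*(o^2 + o - 12) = o*(o - 1)^2*(o + 4)*(o - 3)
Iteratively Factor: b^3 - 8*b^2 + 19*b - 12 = (b - 1)*(b^2 - 7*b + 12) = (b - 3)*(b - 1)*(b - 4)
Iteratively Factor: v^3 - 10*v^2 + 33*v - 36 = (v - 3)*(v^2 - 7*v + 12) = (v - 4)*(v - 3)*(v - 3)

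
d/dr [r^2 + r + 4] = 2*r + 1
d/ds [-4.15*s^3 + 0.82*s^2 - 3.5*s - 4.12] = -12.45*s^2 + 1.64*s - 3.5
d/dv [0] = 0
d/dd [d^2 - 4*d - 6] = 2*d - 4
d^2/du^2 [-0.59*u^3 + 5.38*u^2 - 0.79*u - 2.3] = 10.76 - 3.54*u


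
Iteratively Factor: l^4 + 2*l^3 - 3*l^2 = (l)*(l^3 + 2*l^2 - 3*l) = l*(l + 3)*(l^2 - l) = l^2*(l + 3)*(l - 1)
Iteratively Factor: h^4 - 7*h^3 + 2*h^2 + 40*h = (h - 4)*(h^3 - 3*h^2 - 10*h) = (h - 5)*(h - 4)*(h^2 + 2*h) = h*(h - 5)*(h - 4)*(h + 2)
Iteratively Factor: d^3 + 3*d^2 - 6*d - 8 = (d + 1)*(d^2 + 2*d - 8) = (d - 2)*(d + 1)*(d + 4)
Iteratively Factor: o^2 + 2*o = (o + 2)*(o)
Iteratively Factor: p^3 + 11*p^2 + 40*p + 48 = (p + 4)*(p^2 + 7*p + 12) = (p + 3)*(p + 4)*(p + 4)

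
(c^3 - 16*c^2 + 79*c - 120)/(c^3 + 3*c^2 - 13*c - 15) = (c^2 - 13*c + 40)/(c^2 + 6*c + 5)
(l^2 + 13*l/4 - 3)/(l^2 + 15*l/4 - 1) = (4*l - 3)/(4*l - 1)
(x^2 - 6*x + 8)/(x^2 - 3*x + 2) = (x - 4)/(x - 1)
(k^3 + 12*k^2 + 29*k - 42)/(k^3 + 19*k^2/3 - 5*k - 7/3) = 3*(k + 6)/(3*k + 1)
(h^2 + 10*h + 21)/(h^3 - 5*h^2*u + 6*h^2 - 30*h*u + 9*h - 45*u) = (-h - 7)/(-h^2 + 5*h*u - 3*h + 15*u)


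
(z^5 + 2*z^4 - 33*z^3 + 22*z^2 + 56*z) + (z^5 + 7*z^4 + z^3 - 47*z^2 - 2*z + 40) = 2*z^5 + 9*z^4 - 32*z^3 - 25*z^2 + 54*z + 40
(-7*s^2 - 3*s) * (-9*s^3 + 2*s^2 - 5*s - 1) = 63*s^5 + 13*s^4 + 29*s^3 + 22*s^2 + 3*s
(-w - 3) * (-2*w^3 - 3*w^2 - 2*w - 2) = 2*w^4 + 9*w^3 + 11*w^2 + 8*w + 6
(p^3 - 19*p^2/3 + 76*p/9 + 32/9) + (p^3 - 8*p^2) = 2*p^3 - 43*p^2/3 + 76*p/9 + 32/9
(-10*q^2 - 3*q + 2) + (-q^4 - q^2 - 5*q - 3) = -q^4 - 11*q^2 - 8*q - 1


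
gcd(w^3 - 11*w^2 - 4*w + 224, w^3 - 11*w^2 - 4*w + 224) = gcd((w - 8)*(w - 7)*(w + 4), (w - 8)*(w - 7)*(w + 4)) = w^3 - 11*w^2 - 4*w + 224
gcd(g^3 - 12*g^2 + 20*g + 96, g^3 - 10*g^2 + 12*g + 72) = g^2 - 4*g - 12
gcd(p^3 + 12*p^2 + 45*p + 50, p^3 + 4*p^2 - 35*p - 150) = p^2 + 10*p + 25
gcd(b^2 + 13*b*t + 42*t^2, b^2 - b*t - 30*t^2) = 1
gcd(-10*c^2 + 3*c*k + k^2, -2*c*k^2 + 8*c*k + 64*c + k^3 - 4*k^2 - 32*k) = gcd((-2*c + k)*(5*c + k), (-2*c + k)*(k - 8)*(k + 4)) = 2*c - k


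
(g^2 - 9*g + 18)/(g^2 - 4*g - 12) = (g - 3)/(g + 2)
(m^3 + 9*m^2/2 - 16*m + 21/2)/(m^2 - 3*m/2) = m + 6 - 7/m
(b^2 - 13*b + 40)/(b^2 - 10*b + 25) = (b - 8)/(b - 5)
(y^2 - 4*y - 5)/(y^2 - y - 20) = (y + 1)/(y + 4)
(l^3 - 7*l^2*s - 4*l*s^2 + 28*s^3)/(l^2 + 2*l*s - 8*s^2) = (l^2 - 5*l*s - 14*s^2)/(l + 4*s)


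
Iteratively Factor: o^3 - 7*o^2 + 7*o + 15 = (o - 5)*(o^2 - 2*o - 3) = (o - 5)*(o + 1)*(o - 3)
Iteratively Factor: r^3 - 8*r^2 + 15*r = (r - 3)*(r^2 - 5*r) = (r - 5)*(r - 3)*(r)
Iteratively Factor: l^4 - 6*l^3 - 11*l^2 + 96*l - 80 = (l + 4)*(l^3 - 10*l^2 + 29*l - 20) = (l - 1)*(l + 4)*(l^2 - 9*l + 20) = (l - 5)*(l - 1)*(l + 4)*(l - 4)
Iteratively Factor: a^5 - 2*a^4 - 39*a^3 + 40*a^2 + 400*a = (a - 5)*(a^4 + 3*a^3 - 24*a^2 - 80*a) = a*(a - 5)*(a^3 + 3*a^2 - 24*a - 80) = a*(a - 5)*(a + 4)*(a^2 - a - 20) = a*(a - 5)^2*(a + 4)*(a + 4)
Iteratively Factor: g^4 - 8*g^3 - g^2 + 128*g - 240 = (g - 5)*(g^3 - 3*g^2 - 16*g + 48) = (g - 5)*(g - 3)*(g^2 - 16) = (g - 5)*(g - 3)*(g + 4)*(g - 4)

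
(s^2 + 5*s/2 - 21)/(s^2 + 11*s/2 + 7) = (2*s^2 + 5*s - 42)/(2*s^2 + 11*s + 14)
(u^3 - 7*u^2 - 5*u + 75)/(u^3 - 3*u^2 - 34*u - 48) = (u^2 - 10*u + 25)/(u^2 - 6*u - 16)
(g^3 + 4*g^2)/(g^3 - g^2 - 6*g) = g*(g + 4)/(g^2 - g - 6)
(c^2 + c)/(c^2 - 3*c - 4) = c/(c - 4)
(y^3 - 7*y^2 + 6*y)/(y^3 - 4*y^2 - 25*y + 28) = y*(y - 6)/(y^2 - 3*y - 28)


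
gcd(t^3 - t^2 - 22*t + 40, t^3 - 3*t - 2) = t - 2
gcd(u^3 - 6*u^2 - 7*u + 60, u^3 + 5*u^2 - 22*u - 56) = u - 4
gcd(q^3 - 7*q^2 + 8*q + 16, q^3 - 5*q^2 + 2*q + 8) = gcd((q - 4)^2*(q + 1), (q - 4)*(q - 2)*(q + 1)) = q^2 - 3*q - 4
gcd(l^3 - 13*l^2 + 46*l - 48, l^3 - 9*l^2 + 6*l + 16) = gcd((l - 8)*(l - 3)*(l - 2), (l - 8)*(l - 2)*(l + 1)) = l^2 - 10*l + 16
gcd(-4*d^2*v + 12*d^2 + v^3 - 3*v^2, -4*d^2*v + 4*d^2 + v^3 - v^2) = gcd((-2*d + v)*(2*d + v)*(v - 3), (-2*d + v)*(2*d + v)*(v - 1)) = -4*d^2 + v^2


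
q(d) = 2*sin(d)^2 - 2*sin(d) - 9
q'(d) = 4*sin(d)*cos(d) - 2*cos(d)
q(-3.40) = -9.38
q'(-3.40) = 0.95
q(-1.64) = -5.01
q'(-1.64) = 0.41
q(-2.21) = -6.11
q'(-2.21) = 3.11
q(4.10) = -6.02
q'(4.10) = 3.03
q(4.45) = -5.20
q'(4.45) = 1.52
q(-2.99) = -8.65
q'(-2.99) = 2.57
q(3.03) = -9.20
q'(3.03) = 1.54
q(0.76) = -9.43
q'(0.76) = 0.55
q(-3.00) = -8.68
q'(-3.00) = 2.54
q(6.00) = -8.29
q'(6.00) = -2.99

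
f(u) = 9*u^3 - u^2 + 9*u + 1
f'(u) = 27*u^2 - 2*u + 9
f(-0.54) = -5.57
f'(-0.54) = 17.95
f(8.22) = 5006.12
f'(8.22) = 1816.91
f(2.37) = 136.52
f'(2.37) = 155.92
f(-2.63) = -193.31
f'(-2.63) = 201.02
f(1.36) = 34.03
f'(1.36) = 56.22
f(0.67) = 9.29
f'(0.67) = 19.78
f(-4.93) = -1146.08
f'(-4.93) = 675.09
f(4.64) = 920.31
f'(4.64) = 581.02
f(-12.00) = -15803.00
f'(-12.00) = 3921.00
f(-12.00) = -15803.00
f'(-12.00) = 3921.00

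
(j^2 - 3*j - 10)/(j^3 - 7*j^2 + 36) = (j - 5)/(j^2 - 9*j + 18)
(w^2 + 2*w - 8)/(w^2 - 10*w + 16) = (w + 4)/(w - 8)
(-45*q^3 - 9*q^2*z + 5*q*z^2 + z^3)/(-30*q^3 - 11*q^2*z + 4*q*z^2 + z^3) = (3*q + z)/(2*q + z)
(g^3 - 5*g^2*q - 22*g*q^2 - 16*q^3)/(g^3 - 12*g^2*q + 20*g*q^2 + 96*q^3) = (-g - q)/(-g + 6*q)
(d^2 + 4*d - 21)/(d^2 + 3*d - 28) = (d - 3)/(d - 4)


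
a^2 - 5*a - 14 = (a - 7)*(a + 2)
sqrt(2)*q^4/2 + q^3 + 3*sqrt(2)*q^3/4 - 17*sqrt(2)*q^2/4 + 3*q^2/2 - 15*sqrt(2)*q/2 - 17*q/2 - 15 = (q - 3)*(q + 5/2)*(q + sqrt(2))*(sqrt(2)*q/2 + sqrt(2))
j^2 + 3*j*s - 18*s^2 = (j - 3*s)*(j + 6*s)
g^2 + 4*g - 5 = (g - 1)*(g + 5)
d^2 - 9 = (d - 3)*(d + 3)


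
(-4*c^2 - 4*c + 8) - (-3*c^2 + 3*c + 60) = -c^2 - 7*c - 52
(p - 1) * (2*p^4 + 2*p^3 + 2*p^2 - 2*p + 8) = 2*p^5 - 4*p^2 + 10*p - 8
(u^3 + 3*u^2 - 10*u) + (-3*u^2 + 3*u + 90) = u^3 - 7*u + 90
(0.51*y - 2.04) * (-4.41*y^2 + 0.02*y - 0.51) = -2.2491*y^3 + 9.0066*y^2 - 0.3009*y + 1.0404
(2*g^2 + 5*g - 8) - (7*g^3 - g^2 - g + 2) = -7*g^3 + 3*g^2 + 6*g - 10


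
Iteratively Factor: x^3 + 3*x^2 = (x)*(x^2 + 3*x) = x*(x + 3)*(x)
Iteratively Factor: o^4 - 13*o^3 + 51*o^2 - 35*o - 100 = (o + 1)*(o^3 - 14*o^2 + 65*o - 100) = (o - 5)*(o + 1)*(o^2 - 9*o + 20) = (o - 5)*(o - 4)*(o + 1)*(o - 5)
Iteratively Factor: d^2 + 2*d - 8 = (d - 2)*(d + 4)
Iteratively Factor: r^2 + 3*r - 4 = (r - 1)*(r + 4)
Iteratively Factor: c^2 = (c)*(c)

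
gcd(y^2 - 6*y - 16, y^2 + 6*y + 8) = y + 2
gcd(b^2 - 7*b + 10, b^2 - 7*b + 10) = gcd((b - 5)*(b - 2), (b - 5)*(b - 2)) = b^2 - 7*b + 10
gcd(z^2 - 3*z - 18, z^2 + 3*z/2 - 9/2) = z + 3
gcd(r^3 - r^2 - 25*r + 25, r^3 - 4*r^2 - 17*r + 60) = r - 5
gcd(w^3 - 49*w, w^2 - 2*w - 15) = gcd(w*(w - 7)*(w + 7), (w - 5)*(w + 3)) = 1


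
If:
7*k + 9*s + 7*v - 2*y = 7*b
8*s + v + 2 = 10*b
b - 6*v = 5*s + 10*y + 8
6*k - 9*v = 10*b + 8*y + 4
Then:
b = -1492*y/5 - 2341/10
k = -308*y/5 - 242/5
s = -2046*y/5 - 3213/10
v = 1448*y/5 + 1137/5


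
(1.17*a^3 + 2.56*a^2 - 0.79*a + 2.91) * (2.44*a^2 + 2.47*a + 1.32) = 2.8548*a^5 + 9.1363*a^4 + 5.94*a^3 + 8.5283*a^2 + 6.1449*a + 3.8412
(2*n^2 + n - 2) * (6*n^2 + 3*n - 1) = 12*n^4 + 12*n^3 - 11*n^2 - 7*n + 2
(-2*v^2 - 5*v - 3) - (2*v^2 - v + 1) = -4*v^2 - 4*v - 4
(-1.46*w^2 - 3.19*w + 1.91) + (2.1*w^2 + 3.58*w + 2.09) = 0.64*w^2 + 0.39*w + 4.0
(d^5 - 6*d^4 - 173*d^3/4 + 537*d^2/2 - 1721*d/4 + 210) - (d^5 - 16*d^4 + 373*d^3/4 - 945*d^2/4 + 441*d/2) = 10*d^4 - 273*d^3/2 + 2019*d^2/4 - 2603*d/4 + 210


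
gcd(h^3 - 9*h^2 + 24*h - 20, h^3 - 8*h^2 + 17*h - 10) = h^2 - 7*h + 10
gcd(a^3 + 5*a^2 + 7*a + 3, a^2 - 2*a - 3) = a + 1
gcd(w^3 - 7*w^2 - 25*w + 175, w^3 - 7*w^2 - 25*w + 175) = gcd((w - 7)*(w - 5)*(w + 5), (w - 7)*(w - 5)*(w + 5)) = w^3 - 7*w^2 - 25*w + 175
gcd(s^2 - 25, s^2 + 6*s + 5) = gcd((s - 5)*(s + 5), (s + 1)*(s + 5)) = s + 5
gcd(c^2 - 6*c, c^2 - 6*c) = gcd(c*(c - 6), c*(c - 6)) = c^2 - 6*c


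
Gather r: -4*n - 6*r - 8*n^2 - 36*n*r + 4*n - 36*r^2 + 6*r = -8*n^2 - 36*n*r - 36*r^2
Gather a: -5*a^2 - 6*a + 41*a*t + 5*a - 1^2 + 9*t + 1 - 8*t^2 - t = -5*a^2 + a*(41*t - 1) - 8*t^2 + 8*t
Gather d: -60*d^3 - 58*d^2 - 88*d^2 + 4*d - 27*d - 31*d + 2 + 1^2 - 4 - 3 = -60*d^3 - 146*d^2 - 54*d - 4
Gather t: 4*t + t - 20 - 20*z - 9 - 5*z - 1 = 5*t - 25*z - 30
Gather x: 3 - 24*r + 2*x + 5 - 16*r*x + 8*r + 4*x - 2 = -16*r + x*(6 - 16*r) + 6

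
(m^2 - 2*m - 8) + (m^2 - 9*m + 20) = 2*m^2 - 11*m + 12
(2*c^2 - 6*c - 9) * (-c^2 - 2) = -2*c^4 + 6*c^3 + 5*c^2 + 12*c + 18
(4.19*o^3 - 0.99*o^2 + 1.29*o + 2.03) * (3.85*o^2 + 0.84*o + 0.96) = 16.1315*o^5 - 0.2919*o^4 + 8.1573*o^3 + 7.9487*o^2 + 2.9436*o + 1.9488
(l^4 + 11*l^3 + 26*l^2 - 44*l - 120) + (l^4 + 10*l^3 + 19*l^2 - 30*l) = 2*l^4 + 21*l^3 + 45*l^2 - 74*l - 120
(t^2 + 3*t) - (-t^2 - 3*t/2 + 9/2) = 2*t^2 + 9*t/2 - 9/2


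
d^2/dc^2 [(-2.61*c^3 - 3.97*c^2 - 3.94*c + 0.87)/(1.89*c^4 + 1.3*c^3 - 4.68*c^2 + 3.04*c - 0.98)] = (-18.646362*c^9 - 85.0874219999998*c^8 - 365.93046*c^7 + 1.80151599999988*c^6 + 452.863524*c^5 + 36.5368560000002*c^4 - 560.170136*c^3 + 249.964536*c^2 + 25.766928*c - 23.001624)/(6.751269*c^12 + 13.93119*c^11 - 40.569984*c^10 - 34.218008*c^9 + 134.772714*c^8 - 74.951448*c^7 - 114.034344*c^6 + 237.78192*c^5 - 211.937412*c^4 + 115.49596*c^3 - 40.65432*c^2 + 8.758848*c - 0.941192)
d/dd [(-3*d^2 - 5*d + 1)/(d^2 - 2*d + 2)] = (11*d^2 - 14*d - 8)/(d^4 - 4*d^3 + 8*d^2 - 8*d + 4)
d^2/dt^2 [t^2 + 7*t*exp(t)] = 7*t*exp(t) + 14*exp(t) + 2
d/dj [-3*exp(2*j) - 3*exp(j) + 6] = (-6*exp(j) - 3)*exp(j)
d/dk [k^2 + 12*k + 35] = 2*k + 12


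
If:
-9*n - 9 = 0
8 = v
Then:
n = -1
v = 8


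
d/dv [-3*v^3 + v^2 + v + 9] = -9*v^2 + 2*v + 1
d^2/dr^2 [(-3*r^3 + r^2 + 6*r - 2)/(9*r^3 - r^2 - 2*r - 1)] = 2*(54*r^6 + 1296*r^5 - 1242*r^4 + 310*r^3 + 405*r^2 - 93*r - 17)/(729*r^9 - 243*r^8 - 459*r^7 - 136*r^6 + 156*r^5 + 93*r^4 + 7*r^3 - 15*r^2 - 6*r - 1)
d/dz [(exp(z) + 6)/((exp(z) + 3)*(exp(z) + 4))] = (-exp(2*z) - 12*exp(z) - 30)*exp(z)/(exp(4*z) + 14*exp(3*z) + 73*exp(2*z) + 168*exp(z) + 144)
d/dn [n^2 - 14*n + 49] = 2*n - 14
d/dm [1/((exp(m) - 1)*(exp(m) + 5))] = 2*(-exp(m) - 2)*exp(m)/(exp(4*m) + 8*exp(3*m) + 6*exp(2*m) - 40*exp(m) + 25)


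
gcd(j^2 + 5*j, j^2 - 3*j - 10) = 1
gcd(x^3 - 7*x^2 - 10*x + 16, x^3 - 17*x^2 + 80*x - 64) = x^2 - 9*x + 8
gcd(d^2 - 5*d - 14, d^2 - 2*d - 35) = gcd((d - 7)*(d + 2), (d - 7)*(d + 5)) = d - 7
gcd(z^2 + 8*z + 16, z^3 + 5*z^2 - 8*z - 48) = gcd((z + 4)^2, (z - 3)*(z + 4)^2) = z^2 + 8*z + 16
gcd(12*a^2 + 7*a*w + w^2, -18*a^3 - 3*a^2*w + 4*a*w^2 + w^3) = 3*a + w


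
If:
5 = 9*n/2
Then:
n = 10/9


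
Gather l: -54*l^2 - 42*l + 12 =-54*l^2 - 42*l + 12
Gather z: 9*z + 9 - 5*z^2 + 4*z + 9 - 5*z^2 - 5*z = -10*z^2 + 8*z + 18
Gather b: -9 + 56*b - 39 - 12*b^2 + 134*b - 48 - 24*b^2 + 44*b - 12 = -36*b^2 + 234*b - 108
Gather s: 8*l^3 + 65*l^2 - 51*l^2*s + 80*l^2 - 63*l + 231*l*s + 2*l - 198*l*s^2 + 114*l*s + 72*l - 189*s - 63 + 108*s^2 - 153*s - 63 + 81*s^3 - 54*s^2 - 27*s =8*l^3 + 145*l^2 + 11*l + 81*s^3 + s^2*(54 - 198*l) + s*(-51*l^2 + 345*l - 369) - 126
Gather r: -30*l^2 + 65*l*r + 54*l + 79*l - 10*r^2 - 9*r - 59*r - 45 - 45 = -30*l^2 + 133*l - 10*r^2 + r*(65*l - 68) - 90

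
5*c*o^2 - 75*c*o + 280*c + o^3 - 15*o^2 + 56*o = (5*c + o)*(o - 8)*(o - 7)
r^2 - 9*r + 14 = (r - 7)*(r - 2)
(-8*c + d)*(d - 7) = -8*c*d + 56*c + d^2 - 7*d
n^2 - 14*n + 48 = (n - 8)*(n - 6)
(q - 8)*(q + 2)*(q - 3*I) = q^3 - 6*q^2 - 3*I*q^2 - 16*q + 18*I*q + 48*I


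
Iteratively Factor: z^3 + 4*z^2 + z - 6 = (z + 2)*(z^2 + 2*z - 3) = (z - 1)*(z + 2)*(z + 3)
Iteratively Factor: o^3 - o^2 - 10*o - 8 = (o + 2)*(o^2 - 3*o - 4) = (o + 1)*(o + 2)*(o - 4)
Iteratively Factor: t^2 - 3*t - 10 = (t + 2)*(t - 5)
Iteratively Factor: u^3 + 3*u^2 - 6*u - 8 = (u + 4)*(u^2 - u - 2) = (u + 1)*(u + 4)*(u - 2)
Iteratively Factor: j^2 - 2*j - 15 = (j - 5)*(j + 3)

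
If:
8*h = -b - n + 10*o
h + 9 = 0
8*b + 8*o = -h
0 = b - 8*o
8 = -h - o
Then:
No Solution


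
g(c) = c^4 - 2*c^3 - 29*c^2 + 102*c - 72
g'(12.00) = 5454.00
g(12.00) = 14256.00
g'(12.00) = 5454.00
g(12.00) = 14256.00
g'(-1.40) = 160.46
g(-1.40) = -262.31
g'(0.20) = 90.19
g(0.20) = -52.77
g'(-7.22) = -1297.48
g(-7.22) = 1149.94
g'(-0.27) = 117.14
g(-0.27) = -101.61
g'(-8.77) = -2548.92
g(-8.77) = 4067.63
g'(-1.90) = 163.10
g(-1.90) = -343.74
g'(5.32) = 225.90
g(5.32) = 149.76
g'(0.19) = 90.79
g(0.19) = -53.68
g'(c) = 4*c^3 - 6*c^2 - 58*c + 102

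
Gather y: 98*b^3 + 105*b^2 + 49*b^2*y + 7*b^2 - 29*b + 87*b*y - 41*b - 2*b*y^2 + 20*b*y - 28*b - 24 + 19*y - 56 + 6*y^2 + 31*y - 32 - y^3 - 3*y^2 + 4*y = 98*b^3 + 112*b^2 - 98*b - y^3 + y^2*(3 - 2*b) + y*(49*b^2 + 107*b + 54) - 112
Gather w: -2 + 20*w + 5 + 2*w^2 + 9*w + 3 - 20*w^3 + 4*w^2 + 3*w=-20*w^3 + 6*w^2 + 32*w + 6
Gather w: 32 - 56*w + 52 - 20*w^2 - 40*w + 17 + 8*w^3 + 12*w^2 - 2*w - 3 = 8*w^3 - 8*w^2 - 98*w + 98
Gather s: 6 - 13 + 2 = -5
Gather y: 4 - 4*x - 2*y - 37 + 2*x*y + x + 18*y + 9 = -3*x + y*(2*x + 16) - 24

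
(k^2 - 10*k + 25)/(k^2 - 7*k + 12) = (k^2 - 10*k + 25)/(k^2 - 7*k + 12)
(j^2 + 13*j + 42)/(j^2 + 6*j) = (j + 7)/j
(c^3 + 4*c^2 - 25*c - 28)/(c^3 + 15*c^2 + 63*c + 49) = (c - 4)/(c + 7)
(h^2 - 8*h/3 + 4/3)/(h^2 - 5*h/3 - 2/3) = (3*h - 2)/(3*h + 1)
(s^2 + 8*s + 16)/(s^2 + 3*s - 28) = (s^2 + 8*s + 16)/(s^2 + 3*s - 28)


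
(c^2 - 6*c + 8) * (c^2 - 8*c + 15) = c^4 - 14*c^3 + 71*c^2 - 154*c + 120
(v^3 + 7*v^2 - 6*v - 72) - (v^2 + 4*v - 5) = v^3 + 6*v^2 - 10*v - 67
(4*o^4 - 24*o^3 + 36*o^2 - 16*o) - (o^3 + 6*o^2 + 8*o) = 4*o^4 - 25*o^3 + 30*o^2 - 24*o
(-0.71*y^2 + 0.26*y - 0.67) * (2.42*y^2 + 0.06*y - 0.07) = -1.7182*y^4 + 0.5866*y^3 - 1.5561*y^2 - 0.0584*y + 0.0469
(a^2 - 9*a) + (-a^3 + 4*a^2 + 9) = -a^3 + 5*a^2 - 9*a + 9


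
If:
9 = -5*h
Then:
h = -9/5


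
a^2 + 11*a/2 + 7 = (a + 2)*(a + 7/2)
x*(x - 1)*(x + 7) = x^3 + 6*x^2 - 7*x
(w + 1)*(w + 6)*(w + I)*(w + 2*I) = w^4 + 7*w^3 + 3*I*w^3 + 4*w^2 + 21*I*w^2 - 14*w + 18*I*w - 12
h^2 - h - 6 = (h - 3)*(h + 2)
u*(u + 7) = u^2 + 7*u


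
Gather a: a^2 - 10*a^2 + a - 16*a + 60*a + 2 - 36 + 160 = -9*a^2 + 45*a + 126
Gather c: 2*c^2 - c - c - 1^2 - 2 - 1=2*c^2 - 2*c - 4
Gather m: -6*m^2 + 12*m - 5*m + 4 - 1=-6*m^2 + 7*m + 3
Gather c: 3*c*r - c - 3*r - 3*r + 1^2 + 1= c*(3*r - 1) - 6*r + 2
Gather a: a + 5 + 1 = a + 6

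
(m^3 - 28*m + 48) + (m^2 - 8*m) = m^3 + m^2 - 36*m + 48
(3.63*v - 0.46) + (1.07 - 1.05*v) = 2.58*v + 0.61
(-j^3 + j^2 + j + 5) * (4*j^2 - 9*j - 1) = -4*j^5 + 13*j^4 - 4*j^3 + 10*j^2 - 46*j - 5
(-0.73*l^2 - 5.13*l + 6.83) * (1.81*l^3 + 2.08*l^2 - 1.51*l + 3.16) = -1.3213*l^5 - 10.8037*l^4 + 2.7942*l^3 + 19.6459*l^2 - 26.5241*l + 21.5828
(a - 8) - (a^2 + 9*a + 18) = -a^2 - 8*a - 26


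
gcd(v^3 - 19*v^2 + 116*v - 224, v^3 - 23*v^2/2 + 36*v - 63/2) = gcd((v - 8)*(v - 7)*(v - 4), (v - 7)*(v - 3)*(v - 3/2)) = v - 7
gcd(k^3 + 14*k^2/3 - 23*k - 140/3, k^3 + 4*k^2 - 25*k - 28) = k^2 + 3*k - 28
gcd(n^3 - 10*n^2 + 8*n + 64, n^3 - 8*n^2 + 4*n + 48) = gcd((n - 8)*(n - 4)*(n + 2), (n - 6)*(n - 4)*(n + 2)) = n^2 - 2*n - 8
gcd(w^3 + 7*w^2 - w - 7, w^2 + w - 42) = w + 7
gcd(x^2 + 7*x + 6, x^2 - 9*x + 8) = 1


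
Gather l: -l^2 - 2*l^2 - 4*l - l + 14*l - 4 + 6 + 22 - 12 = -3*l^2 + 9*l + 12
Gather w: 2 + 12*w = 12*w + 2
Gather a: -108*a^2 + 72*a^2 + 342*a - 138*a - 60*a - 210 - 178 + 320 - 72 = -36*a^2 + 144*a - 140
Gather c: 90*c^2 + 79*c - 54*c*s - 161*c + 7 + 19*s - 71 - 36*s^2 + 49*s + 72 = 90*c^2 + c*(-54*s - 82) - 36*s^2 + 68*s + 8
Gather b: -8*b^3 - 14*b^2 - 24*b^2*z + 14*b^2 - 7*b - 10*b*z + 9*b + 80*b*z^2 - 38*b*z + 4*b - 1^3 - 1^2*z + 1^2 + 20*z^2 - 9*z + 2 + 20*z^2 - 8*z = -8*b^3 - 24*b^2*z + b*(80*z^2 - 48*z + 6) + 40*z^2 - 18*z + 2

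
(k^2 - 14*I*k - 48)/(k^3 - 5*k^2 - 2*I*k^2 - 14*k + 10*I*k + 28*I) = (k^2 - 14*I*k - 48)/(k^3 + k^2*(-5 - 2*I) + k*(-14 + 10*I) + 28*I)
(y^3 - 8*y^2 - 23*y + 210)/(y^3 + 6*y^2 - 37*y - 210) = (y - 7)/(y + 7)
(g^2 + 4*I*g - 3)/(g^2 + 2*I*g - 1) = (g + 3*I)/(g + I)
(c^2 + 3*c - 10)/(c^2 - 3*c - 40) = (c - 2)/(c - 8)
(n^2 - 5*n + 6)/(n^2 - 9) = (n - 2)/(n + 3)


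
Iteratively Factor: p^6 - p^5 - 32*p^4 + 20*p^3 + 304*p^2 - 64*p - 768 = (p - 4)*(p^5 + 3*p^4 - 20*p^3 - 60*p^2 + 64*p + 192) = (p - 4)*(p + 2)*(p^4 + p^3 - 22*p^2 - 16*p + 96) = (p - 4)*(p - 2)*(p + 2)*(p^3 + 3*p^2 - 16*p - 48) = (p - 4)*(p - 2)*(p + 2)*(p + 3)*(p^2 - 16) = (p - 4)^2*(p - 2)*(p + 2)*(p + 3)*(p + 4)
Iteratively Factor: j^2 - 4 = (j - 2)*(j + 2)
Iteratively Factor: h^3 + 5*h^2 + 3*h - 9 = (h - 1)*(h^2 + 6*h + 9) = (h - 1)*(h + 3)*(h + 3)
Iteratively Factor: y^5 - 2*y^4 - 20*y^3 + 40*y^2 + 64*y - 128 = (y + 4)*(y^4 - 6*y^3 + 4*y^2 + 24*y - 32) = (y - 2)*(y + 4)*(y^3 - 4*y^2 - 4*y + 16) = (y - 2)*(y + 2)*(y + 4)*(y^2 - 6*y + 8) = (y - 4)*(y - 2)*(y + 2)*(y + 4)*(y - 2)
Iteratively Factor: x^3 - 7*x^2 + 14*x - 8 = (x - 1)*(x^2 - 6*x + 8) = (x - 2)*(x - 1)*(x - 4)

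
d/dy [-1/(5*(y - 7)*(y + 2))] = (2*y - 5)/(5*(y - 7)^2*(y + 2)^2)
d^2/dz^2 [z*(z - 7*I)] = 2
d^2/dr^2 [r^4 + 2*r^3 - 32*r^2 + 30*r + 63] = 12*r^2 + 12*r - 64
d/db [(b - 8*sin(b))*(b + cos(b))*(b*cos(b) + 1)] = -(b - 8*sin(b))*(b + cos(b))*(b*sin(b) - cos(b)) - (b - 8*sin(b))*(b*cos(b) + 1)*(sin(b) - 1) - (b + cos(b))*(b*cos(b) + 1)*(8*cos(b) - 1)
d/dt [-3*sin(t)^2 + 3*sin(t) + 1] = -3*sin(2*t) + 3*cos(t)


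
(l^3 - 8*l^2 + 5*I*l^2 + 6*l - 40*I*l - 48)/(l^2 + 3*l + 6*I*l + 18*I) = (l^2 - l*(8 + I) + 8*I)/(l + 3)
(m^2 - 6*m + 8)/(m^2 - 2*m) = (m - 4)/m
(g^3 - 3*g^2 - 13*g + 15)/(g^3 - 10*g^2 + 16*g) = (g^3 - 3*g^2 - 13*g + 15)/(g*(g^2 - 10*g + 16))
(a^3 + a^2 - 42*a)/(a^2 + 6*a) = (a^2 + a - 42)/(a + 6)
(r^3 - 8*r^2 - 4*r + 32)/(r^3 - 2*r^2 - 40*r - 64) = (r - 2)/(r + 4)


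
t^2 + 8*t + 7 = (t + 1)*(t + 7)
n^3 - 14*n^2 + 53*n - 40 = (n - 8)*(n - 5)*(n - 1)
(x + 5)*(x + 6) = x^2 + 11*x + 30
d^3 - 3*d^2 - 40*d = d*(d - 8)*(d + 5)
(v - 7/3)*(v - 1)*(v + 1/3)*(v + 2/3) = v^4 - 7*v^3/3 - 7*v^2/9 + 43*v/27 + 14/27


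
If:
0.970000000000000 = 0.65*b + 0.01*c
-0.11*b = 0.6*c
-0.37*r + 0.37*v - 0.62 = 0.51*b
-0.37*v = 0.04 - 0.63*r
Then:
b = 1.50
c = -0.27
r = 5.47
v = 9.21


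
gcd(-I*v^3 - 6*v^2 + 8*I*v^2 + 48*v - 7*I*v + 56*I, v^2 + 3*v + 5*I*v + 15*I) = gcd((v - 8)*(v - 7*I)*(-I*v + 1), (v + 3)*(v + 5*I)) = 1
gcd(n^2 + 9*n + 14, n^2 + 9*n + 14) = n^2 + 9*n + 14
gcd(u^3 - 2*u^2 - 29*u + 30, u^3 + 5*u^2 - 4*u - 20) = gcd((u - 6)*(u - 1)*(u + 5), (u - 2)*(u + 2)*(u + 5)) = u + 5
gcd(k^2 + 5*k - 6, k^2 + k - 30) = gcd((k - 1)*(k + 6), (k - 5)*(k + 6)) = k + 6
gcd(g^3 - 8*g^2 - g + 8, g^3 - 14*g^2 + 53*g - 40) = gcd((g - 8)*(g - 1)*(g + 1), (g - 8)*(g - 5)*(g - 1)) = g^2 - 9*g + 8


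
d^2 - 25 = (d - 5)*(d + 5)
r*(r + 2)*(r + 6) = r^3 + 8*r^2 + 12*r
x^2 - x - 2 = (x - 2)*(x + 1)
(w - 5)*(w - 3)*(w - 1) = w^3 - 9*w^2 + 23*w - 15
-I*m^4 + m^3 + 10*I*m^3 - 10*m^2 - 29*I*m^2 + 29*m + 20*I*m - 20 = (m - 5)*(m - 4)*(m + I)*(-I*m + I)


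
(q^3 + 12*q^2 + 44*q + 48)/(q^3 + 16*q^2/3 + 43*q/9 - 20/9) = 9*(q^2 + 8*q + 12)/(9*q^2 + 12*q - 5)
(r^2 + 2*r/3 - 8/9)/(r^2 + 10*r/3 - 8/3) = (r + 4/3)/(r + 4)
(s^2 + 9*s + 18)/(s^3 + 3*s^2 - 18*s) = (s + 3)/(s*(s - 3))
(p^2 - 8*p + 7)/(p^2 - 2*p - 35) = (p - 1)/(p + 5)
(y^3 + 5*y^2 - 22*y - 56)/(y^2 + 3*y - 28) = y + 2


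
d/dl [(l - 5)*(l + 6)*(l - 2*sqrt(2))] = 3*l^2 - 4*sqrt(2)*l + 2*l - 30 - 2*sqrt(2)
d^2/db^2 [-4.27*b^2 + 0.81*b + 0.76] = -8.54000000000000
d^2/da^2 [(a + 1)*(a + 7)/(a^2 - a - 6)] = 2*(9*a^3 + 39*a^2 + 123*a + 37)/(a^6 - 3*a^5 - 15*a^4 + 35*a^3 + 90*a^2 - 108*a - 216)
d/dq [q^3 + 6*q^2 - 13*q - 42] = 3*q^2 + 12*q - 13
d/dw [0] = 0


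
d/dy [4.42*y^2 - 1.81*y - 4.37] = 8.84*y - 1.81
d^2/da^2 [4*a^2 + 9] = 8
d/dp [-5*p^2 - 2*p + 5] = -10*p - 2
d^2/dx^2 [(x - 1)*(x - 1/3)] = 2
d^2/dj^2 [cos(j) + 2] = -cos(j)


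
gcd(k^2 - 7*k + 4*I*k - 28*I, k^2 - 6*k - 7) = k - 7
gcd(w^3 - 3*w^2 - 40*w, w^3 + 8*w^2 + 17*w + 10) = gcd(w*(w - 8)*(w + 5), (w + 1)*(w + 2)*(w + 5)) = w + 5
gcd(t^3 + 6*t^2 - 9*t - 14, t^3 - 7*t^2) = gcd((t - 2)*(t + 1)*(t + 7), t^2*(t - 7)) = 1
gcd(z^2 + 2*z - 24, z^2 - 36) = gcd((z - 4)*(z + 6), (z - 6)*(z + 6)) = z + 6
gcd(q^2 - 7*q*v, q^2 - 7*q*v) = q^2 - 7*q*v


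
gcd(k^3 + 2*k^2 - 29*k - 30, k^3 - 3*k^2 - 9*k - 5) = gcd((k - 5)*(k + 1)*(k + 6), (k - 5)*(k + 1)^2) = k^2 - 4*k - 5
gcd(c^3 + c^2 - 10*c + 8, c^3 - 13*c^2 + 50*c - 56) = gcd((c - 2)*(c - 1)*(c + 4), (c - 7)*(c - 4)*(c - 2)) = c - 2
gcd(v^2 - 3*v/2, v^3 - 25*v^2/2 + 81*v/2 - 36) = v - 3/2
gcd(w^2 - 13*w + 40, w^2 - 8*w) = w - 8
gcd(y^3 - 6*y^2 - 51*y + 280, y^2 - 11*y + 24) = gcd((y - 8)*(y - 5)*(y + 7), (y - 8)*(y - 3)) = y - 8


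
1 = 1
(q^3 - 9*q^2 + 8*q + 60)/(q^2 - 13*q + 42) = (q^2 - 3*q - 10)/(q - 7)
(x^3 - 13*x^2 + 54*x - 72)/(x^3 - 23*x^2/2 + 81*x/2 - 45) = 2*(x - 4)/(2*x - 5)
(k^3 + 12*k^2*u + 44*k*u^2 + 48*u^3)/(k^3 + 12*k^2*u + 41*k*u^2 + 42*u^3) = (k^2 + 10*k*u + 24*u^2)/(k^2 + 10*k*u + 21*u^2)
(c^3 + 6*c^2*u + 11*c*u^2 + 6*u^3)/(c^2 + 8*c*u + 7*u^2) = (c^2 + 5*c*u + 6*u^2)/(c + 7*u)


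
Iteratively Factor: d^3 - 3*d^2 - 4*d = (d)*(d^2 - 3*d - 4) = d*(d - 4)*(d + 1)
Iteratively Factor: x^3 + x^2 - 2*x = (x)*(x^2 + x - 2) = x*(x - 1)*(x + 2)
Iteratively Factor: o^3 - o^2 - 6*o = (o)*(o^2 - o - 6) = o*(o - 3)*(o + 2)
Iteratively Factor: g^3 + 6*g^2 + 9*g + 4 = (g + 1)*(g^2 + 5*g + 4) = (g + 1)*(g + 4)*(g + 1)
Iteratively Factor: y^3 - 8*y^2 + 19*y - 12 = (y - 3)*(y^2 - 5*y + 4) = (y - 4)*(y - 3)*(y - 1)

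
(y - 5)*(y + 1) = y^2 - 4*y - 5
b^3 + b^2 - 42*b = b*(b - 6)*(b + 7)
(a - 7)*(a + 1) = a^2 - 6*a - 7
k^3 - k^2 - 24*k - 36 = (k - 6)*(k + 2)*(k + 3)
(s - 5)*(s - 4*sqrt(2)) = s^2 - 4*sqrt(2)*s - 5*s + 20*sqrt(2)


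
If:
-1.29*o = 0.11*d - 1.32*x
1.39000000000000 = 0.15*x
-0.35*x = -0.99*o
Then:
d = 72.78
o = 3.28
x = 9.27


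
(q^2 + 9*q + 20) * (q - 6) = q^3 + 3*q^2 - 34*q - 120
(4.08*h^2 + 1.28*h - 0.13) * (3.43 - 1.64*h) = -6.6912*h^3 + 11.8952*h^2 + 4.6036*h - 0.4459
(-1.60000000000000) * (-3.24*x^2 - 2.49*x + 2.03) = 5.184*x^2 + 3.984*x - 3.248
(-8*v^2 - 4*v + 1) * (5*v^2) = -40*v^4 - 20*v^3 + 5*v^2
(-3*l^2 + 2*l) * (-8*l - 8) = 24*l^3 + 8*l^2 - 16*l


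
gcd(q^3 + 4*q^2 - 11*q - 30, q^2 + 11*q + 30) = q + 5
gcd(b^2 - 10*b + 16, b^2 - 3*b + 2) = b - 2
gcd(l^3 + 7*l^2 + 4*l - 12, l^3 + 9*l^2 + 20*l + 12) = l^2 + 8*l + 12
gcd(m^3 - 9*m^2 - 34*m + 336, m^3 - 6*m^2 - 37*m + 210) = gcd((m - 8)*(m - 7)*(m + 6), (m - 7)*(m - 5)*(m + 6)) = m^2 - m - 42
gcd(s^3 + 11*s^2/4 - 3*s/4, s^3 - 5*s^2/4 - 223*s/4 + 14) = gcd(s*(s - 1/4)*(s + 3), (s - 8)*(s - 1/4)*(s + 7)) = s - 1/4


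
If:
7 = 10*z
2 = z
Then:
No Solution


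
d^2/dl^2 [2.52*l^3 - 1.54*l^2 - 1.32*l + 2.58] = 15.12*l - 3.08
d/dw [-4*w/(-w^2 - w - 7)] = 4*(7 - w^2)/(w^4 + 2*w^3 + 15*w^2 + 14*w + 49)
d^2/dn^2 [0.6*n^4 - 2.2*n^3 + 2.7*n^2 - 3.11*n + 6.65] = 7.2*n^2 - 13.2*n + 5.4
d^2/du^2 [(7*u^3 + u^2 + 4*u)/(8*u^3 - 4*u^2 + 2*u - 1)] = 2*(288*u^6 + 432*u^5 - 96*u^4 + 64*u^3 + 138*u^2 - 27*u + 9)/(512*u^9 - 768*u^8 + 768*u^7 - 640*u^6 + 384*u^5 - 192*u^4 + 80*u^3 - 24*u^2 + 6*u - 1)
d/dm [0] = 0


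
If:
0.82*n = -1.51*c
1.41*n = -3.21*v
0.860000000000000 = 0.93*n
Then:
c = -0.50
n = 0.92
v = -0.41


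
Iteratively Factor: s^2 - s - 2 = (s - 2)*(s + 1)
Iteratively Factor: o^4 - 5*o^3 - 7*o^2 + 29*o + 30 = (o - 3)*(o^3 - 2*o^2 - 13*o - 10) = (o - 3)*(o + 1)*(o^2 - 3*o - 10) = (o - 5)*(o - 3)*(o + 1)*(o + 2)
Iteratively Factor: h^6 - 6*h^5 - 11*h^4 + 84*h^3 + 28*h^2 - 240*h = (h)*(h^5 - 6*h^4 - 11*h^3 + 84*h^2 + 28*h - 240) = h*(h - 4)*(h^4 - 2*h^3 - 19*h^2 + 8*h + 60) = h*(h - 5)*(h - 4)*(h^3 + 3*h^2 - 4*h - 12) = h*(h - 5)*(h - 4)*(h + 3)*(h^2 - 4) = h*(h - 5)*(h - 4)*(h - 2)*(h + 3)*(h + 2)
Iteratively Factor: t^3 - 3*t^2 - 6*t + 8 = (t - 1)*(t^2 - 2*t - 8) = (t - 4)*(t - 1)*(t + 2)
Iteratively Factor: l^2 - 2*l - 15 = (l - 5)*(l + 3)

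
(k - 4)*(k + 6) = k^2 + 2*k - 24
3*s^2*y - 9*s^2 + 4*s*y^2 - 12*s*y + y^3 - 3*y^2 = (s + y)*(3*s + y)*(y - 3)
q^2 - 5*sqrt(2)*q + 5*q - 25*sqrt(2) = (q + 5)*(q - 5*sqrt(2))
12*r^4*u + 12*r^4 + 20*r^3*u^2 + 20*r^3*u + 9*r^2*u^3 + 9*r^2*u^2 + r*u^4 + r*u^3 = (r + u)*(2*r + u)*(6*r + u)*(r*u + r)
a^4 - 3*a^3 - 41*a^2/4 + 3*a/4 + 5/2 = (a - 5)*(a - 1/2)*(a + 1/2)*(a + 2)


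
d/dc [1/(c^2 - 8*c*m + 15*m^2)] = 2*(-c + 4*m)/(c^2 - 8*c*m + 15*m^2)^2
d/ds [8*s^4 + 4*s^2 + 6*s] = 32*s^3 + 8*s + 6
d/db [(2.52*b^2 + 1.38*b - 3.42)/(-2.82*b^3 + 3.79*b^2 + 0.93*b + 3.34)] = (7.1064*b^4 + 7.7832*b^3 - 31.8198*b^2 + 42.7572*b + 7.7898)/(7.9524*b^6 - 21.3756*b^5 + 9.1189*b^4 - 11.7882*b^3 + 26.1821*b^2 + 6.2124*b + 11.1556)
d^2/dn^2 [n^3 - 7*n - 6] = 6*n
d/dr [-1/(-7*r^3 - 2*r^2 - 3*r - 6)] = (-21*r^2 - 4*r - 3)/(7*r^3 + 2*r^2 + 3*r + 6)^2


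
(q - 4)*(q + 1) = q^2 - 3*q - 4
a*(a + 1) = a^2 + a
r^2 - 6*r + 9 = (r - 3)^2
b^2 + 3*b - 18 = (b - 3)*(b + 6)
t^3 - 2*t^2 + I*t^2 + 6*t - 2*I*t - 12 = (t - 2)*(t - 2*I)*(t + 3*I)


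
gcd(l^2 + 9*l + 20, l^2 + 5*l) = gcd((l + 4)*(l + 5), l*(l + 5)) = l + 5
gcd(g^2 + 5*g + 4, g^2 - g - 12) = 1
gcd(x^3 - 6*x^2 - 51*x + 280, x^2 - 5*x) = x - 5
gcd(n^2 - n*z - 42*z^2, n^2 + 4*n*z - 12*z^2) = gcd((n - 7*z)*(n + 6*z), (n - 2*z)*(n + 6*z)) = n + 6*z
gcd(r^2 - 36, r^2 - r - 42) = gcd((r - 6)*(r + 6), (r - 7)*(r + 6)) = r + 6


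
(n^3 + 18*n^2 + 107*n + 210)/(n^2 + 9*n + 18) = (n^2 + 12*n + 35)/(n + 3)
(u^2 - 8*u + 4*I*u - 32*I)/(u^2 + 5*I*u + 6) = (u^2 + 4*u*(-2 + I) - 32*I)/(u^2 + 5*I*u + 6)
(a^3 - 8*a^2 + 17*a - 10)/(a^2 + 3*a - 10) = (a^2 - 6*a + 5)/(a + 5)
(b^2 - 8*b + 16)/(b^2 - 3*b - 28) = (-b^2 + 8*b - 16)/(-b^2 + 3*b + 28)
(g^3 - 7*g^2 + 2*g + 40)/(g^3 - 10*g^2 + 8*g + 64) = (g - 5)/(g - 8)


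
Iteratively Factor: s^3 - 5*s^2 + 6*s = (s)*(s^2 - 5*s + 6) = s*(s - 3)*(s - 2)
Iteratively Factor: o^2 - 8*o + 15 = (o - 3)*(o - 5)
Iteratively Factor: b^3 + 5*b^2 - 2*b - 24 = (b - 2)*(b^2 + 7*b + 12) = (b - 2)*(b + 3)*(b + 4)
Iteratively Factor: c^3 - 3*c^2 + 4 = (c - 2)*(c^2 - c - 2) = (c - 2)^2*(c + 1)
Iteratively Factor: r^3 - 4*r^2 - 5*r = (r + 1)*(r^2 - 5*r) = (r - 5)*(r + 1)*(r)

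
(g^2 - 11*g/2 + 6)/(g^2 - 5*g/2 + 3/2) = (g - 4)/(g - 1)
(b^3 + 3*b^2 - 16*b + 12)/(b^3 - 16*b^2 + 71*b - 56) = (b^2 + 4*b - 12)/(b^2 - 15*b + 56)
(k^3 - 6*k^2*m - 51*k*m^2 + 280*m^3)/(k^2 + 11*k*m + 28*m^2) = (k^2 - 13*k*m + 40*m^2)/(k + 4*m)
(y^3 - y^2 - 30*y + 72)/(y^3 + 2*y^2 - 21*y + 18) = (y - 4)/(y - 1)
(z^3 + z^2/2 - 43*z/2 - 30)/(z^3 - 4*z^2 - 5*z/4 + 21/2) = 2*(z^2 - z - 20)/(2*z^2 - 11*z + 14)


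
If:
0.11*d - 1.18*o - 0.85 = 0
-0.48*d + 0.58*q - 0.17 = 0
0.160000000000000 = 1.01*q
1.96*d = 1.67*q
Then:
No Solution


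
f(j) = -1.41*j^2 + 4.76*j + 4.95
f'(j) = 4.76 - 2.82*j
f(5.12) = -7.64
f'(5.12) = -9.68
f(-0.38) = 2.94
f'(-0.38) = 5.83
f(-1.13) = -2.23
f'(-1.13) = 7.95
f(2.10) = 8.73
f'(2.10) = -1.16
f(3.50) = 4.34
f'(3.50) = -5.11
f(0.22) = 5.93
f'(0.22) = 4.14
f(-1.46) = -5.01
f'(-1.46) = 8.88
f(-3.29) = -25.97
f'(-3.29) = 14.04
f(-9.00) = -152.10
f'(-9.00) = 30.14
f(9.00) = -66.42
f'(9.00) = -20.62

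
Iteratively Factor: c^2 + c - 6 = (c - 2)*(c + 3)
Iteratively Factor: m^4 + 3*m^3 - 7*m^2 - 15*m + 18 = (m - 1)*(m^3 + 4*m^2 - 3*m - 18) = (m - 2)*(m - 1)*(m^2 + 6*m + 9) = (m - 2)*(m - 1)*(m + 3)*(m + 3)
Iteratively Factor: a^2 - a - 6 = (a - 3)*(a + 2)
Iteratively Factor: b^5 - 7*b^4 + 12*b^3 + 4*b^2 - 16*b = (b - 2)*(b^4 - 5*b^3 + 2*b^2 + 8*b) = (b - 2)^2*(b^3 - 3*b^2 - 4*b) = b*(b - 2)^2*(b^2 - 3*b - 4) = b*(b - 4)*(b - 2)^2*(b + 1)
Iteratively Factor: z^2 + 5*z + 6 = (z + 3)*(z + 2)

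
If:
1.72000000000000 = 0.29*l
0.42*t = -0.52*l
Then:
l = 5.93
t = -7.34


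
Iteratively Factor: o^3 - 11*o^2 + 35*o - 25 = (o - 5)*(o^2 - 6*o + 5) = (o - 5)^2*(o - 1)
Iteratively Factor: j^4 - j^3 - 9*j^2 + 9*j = (j - 3)*(j^3 + 2*j^2 - 3*j) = j*(j - 3)*(j^2 + 2*j - 3) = j*(j - 3)*(j - 1)*(j + 3)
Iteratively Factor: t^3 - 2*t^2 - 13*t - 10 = (t - 5)*(t^2 + 3*t + 2) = (t - 5)*(t + 1)*(t + 2)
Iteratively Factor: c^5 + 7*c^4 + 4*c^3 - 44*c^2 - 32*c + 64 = (c - 1)*(c^4 + 8*c^3 + 12*c^2 - 32*c - 64) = (c - 1)*(c + 2)*(c^3 + 6*c^2 - 32) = (c - 1)*(c + 2)*(c + 4)*(c^2 + 2*c - 8) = (c - 2)*(c - 1)*(c + 2)*(c + 4)*(c + 4)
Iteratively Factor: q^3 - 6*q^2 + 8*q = (q - 2)*(q^2 - 4*q) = q*(q - 2)*(q - 4)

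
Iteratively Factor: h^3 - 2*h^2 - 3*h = (h + 1)*(h^2 - 3*h) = (h - 3)*(h + 1)*(h)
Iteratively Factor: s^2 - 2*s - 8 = (s - 4)*(s + 2)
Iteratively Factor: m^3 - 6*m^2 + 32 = (m - 4)*(m^2 - 2*m - 8) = (m - 4)^2*(m + 2)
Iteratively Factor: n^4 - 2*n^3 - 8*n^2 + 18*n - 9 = (n + 3)*(n^3 - 5*n^2 + 7*n - 3) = (n - 1)*(n + 3)*(n^2 - 4*n + 3) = (n - 1)^2*(n + 3)*(n - 3)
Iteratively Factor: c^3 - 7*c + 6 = (c - 1)*(c^2 + c - 6) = (c - 2)*(c - 1)*(c + 3)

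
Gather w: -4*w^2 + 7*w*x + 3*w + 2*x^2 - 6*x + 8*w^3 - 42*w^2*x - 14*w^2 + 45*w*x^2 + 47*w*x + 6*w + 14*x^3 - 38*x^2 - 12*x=8*w^3 + w^2*(-42*x - 18) + w*(45*x^2 + 54*x + 9) + 14*x^3 - 36*x^2 - 18*x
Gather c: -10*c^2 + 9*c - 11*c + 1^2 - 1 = -10*c^2 - 2*c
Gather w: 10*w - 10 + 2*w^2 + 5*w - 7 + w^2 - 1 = 3*w^2 + 15*w - 18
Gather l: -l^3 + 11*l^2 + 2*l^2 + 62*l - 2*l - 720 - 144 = -l^3 + 13*l^2 + 60*l - 864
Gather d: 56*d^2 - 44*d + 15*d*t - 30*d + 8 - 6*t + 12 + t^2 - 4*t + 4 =56*d^2 + d*(15*t - 74) + t^2 - 10*t + 24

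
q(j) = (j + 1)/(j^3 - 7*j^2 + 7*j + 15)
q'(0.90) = 0.08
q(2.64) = 1.18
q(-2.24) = 0.03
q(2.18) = 0.43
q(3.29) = -2.02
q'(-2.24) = 0.01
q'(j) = (j + 1)*(-3*j^2 + 14*j - 7)/(j^3 - 7*j^2 + 7*j + 15)^2 + 1/(j^3 - 7*j^2 + 7*j + 15)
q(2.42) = 0.67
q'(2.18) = 0.68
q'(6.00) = -0.44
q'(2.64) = 3.77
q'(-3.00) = 0.01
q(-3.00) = 0.02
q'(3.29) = 5.77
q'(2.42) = 1.41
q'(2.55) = 2.39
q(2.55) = 0.91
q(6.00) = 0.33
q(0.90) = 0.12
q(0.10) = 0.07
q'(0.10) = 0.04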